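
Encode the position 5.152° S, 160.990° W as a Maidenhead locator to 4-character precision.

AI94

Offset from 180°W / 90°S: lon 19.01°, lat 84.85°.
Field (20°×10°, letters A–R): 19.01/20 → 0 → A, 84.85/10 → 8 → I; chars AI.
Square (2°×1°, digits 0–9): 19.01/2 → 9, 4.85/1 → 4; chars 94.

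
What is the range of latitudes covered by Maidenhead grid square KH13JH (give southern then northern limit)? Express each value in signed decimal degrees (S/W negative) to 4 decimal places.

Field K=10, H=7: +10·20° lon, +7·10° lat → SW at lon 20°, lat -20°.
Square 1, 3: +1·2° lon, +3·1° lat → SW at lon 22°, lat -17°.
Subsquare j=9, h=7: +9·0.0833333° lon, +7·0.0416667° lat → SW at lon 22.75°, lat -16.7083°.
Cell spans 0.0833333° lon × 0.0416667° lat.
south -16.7083, north -16.6667.

-16.7083, -16.6667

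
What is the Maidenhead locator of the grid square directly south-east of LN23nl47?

LN23nl56

Longitude extended square 4; +1 → 5.
Latitude extended square 7; −1 → 6.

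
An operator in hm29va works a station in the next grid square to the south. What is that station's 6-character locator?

HM28vx

Latitude subsquare a = 0; −1 → -1, wraps to 23 = x, carry into square.
Latitude square 9; −1 → 8.
The longitude characters are unchanged.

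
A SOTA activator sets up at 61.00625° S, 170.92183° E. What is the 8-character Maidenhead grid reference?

RC58lx08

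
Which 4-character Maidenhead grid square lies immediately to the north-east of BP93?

CP04

Longitude square 9; +1 → 10, wraps to 0, carry into field.
Longitude field B = 1; +1 → 2 = C.
Latitude square 3; +1 → 4.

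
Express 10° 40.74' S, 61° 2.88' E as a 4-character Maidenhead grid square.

MH09

Offset from 180°W / 90°S: lon 241.05°, lat 79.32°.
Field: 241.05/20 → 12 → M, 79.32/10 → 7 → H; chars MH.
Square: 1.05/2 → 0, 9.32/1 → 9; chars 09.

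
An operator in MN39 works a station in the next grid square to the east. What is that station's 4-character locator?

MN49

Longitude square 3; +1 → 4.
The latitude characters are unchanged.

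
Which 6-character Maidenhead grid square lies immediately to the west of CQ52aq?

Longitude subsquare a = 0; −1 → -1, wraps to 23 = x, carry into square.
Longitude square 5; −1 → 4.
The latitude characters are unchanged.

CQ42xq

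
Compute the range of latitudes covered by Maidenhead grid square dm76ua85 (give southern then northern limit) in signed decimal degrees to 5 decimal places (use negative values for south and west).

Field D=3, M=12: +3·20° lon, +12·10° lat → SW at lon -120°, lat 30°.
Square 7, 6: +7·2° lon, +6·1° lat → SW at lon -106°, lat 36°.
Subsquare u=20, a=0: +20·0.0833333° lon, +0·0.0416667° lat → SW at lon -104.333°, lat 36°.
Extended square 8, 5: +8·0.00833333° lon, +5·0.00416667° lat → SW at lon -104.267°, lat 36.0208°.
Cell spans 0.00833333° lon × 0.00416667° lat.
south 36.02083, north 36.02500.

36.02083, 36.02500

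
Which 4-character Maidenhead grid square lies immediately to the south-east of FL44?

Longitude square 4; +1 → 5.
Latitude square 4; −1 → 3.

FL53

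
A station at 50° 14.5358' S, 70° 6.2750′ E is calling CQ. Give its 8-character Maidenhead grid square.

MD59bs21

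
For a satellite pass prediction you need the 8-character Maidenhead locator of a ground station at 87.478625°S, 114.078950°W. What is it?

DA22xm05

Add 180° to longitude and 90° to latitude: 65.92105, 2.52138.
Field: lon ⌊65.92105/20⌋ = 3 → D; lat ⌊2.52138/10⌋ = 0 → A.
Square: lon ⌊5.92105/2⌋ = 2; lat ⌊2.52138/1⌋ = 2.
Subsquare: lon ⌊1.92105/0.0833333⌋ = 23 → x; lat ⌊0.52138/0.0416667⌋ = 12 → m.
Extended square: lon ⌊0.00438/0.00833333⌋ = 0; lat ⌊0.02138/0.00416667⌋ = 5.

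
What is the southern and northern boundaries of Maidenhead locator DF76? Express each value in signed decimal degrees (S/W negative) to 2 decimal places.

-34.00, -33.00

Field D=3, F=5: +3·20° lon, +5·10° lat → SW at lon -120°, lat -40°.
Square 7, 6: +7·2° lon, +6·1° lat → SW at lon -106°, lat -34°.
Cell spans 2° lon × 1° lat.
south -34.00, north -33.00.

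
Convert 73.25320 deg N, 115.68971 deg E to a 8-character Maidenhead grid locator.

OQ73ug20

Add 180° to longitude and 90° to latitude: 295.68971, 163.25320.
Field: lon ⌊295.68971/20⌋ = 14 → O; lat ⌊163.25320/10⌋ = 16 → Q.
Square: lon ⌊15.68971/2⌋ = 7; lat ⌊3.25320/1⌋ = 3.
Subsquare: lon ⌊1.68971/0.0833333⌋ = 20 → u; lat ⌊0.25320/0.0416667⌋ = 6 → g.
Extended square: lon ⌊0.02304/0.00833333⌋ = 2; lat ⌊0.00320/0.00416667⌋ = 0.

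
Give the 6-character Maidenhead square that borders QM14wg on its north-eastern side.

Longitude subsquare w = 22; +1 → 23 = x.
Latitude subsquare g = 6; +1 → 7 = h.

QM14xh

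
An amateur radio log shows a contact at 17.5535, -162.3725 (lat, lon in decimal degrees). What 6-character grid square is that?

Offset from 180°W / 90°S: lon 17.6275°, lat 107.5535°.
Field (20°×10°, letters A–R): lon ⌊17.6275/20⌋ = 0 → A; lat ⌊107.5535/10⌋ = 10 → K.
Square (2°×1°, digits 0–9): lon ⌊17.6275/2⌋ = 8; lat ⌊7.5535/1⌋ = 7.
Subsquare (5′×2.5′, letters a–x): lon ⌊1.6275/0.0833333⌋ = 19 → t; lat ⌊0.5535/0.0416667⌋ = 13 → n.

AK87tn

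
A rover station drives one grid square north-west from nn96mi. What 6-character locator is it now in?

NN96lj

Longitude subsquare m = 12; −1 → 11 = l.
Latitude subsquare i = 8; +1 → 9 = j.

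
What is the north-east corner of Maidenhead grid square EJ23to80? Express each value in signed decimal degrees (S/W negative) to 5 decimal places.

3.58750, -94.34167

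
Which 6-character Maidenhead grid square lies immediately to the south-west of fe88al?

FE78xk

Longitude subsquare a = 0; −1 → -1, wraps to 23 = x, carry into square.
Longitude square 8; −1 → 7.
Latitude subsquare l = 11; −1 → 10 = k.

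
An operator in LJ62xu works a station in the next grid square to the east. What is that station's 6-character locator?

LJ72au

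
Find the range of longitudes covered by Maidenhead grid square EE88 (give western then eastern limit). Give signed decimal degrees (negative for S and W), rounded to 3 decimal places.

-84.000, -82.000

Field E=4, E=4: +4·20° lon, +4·10° lat → SW at lon -100°, lat -50°.
Square 8, 8: +8·2° lon, +8·1° lat → SW at lon -84°, lat -42°.
Cell spans 2° lon × 1° lat.
west -84.000, east -82.000.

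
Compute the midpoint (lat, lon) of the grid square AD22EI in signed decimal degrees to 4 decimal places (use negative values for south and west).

Field A=0, D=3: +0·20° lon, +3·10° lat → SW at lon -180°, lat -60°.
Square 2, 2: +2·2° lon, +2·1° lat → SW at lon -176°, lat -58°.
Subsquare e=4, i=8: +4·0.0833333° lon, +8·0.0416667° lat → SW at lon -175.667°, lat -57.6667°.
Cell spans 0.0833333° lon × 0.0416667° lat. Centre is SW corner plus half of each.
latitude -57.6458, longitude -175.6250.

-57.6458, -175.6250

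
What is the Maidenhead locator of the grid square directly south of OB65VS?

OB65vr

Latitude subsquare s = 18; −1 → 17 = r.
The longitude characters are unchanged.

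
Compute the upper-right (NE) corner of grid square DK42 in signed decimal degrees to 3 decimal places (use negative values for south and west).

13.000, -110.000

Field D=3, K=10: +3·20° lon, +10·10° lat → SW at lon -120°, lat 10°.
Square 4, 2: +4·2° lon, +2·1° lat → SW at lon -112°, lat 12°.
Cell spans 2° lon × 1° lat. NE corner is SW corner plus one full cell.
latitude 13.000, longitude -110.000.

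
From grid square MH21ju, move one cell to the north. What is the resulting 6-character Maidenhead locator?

MH21jv

Latitude subsquare u = 20; +1 → 21 = v.
The longitude characters are unchanged.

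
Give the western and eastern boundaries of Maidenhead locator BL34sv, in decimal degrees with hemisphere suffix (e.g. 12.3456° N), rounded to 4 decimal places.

152.5000° W, 152.4167° W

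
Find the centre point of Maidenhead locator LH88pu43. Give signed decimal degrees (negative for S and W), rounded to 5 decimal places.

-11.15208, 57.28750

Field L=11, H=7: +11·20° lon, +7·10° lat → SW at lon 40°, lat -20°.
Square 8, 8: +8·2° lon, +8·1° lat → SW at lon 56°, lat -12°.
Subsquare p=15, u=20: +15·0.0833333° lon, +20·0.0416667° lat → SW at lon 57.25°, lat -11.1667°.
Extended square 4, 3: +4·0.00833333° lon, +3·0.00416667° lat → SW at lon 57.2833°, lat -11.1542°.
Cell spans 0.00833333° lon × 0.00416667° lat. Centre is SW corner plus half of each.
latitude -11.15208, longitude 57.28750.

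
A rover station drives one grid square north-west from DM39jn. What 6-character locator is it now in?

DM39io

Longitude subsquare j = 9; −1 → 8 = i.
Latitude subsquare n = 13; +1 → 14 = o.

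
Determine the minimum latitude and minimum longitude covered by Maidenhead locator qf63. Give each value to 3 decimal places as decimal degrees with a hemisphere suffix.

37.000° S, 152.000° E

Field Q=16, F=5: +16·20° lon, +5·10° lat → SW at lon 140°, lat -40°.
Square 6, 3: +6·2° lon, +3·1° lat → SW at lon 152°, lat -37°.
latitude 37.000° S, longitude 152.000° E.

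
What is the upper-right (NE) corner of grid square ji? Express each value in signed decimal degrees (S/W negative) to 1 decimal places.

0.0, 20.0

Field J=9, I=8: +9·20° lon, +8·10° lat → SW at lon 0°, lat -10°.
Cell spans 20° lon × 10° lat. NE corner is SW corner plus one full cell.
latitude 0.0, longitude 20.0.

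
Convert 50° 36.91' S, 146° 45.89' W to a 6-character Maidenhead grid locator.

Add 180° to longitude and 90° to latitude: 33.2352, 39.3848.
Field: 33.2352/20 → 1 → B, 39.3848/10 → 3 → D; chars BD.
Square: 13.2352/2 → 6, 9.3848/1 → 9; chars 69.
Subsquare: 1.2352/0.0833333 → 14 → o, 0.3848/0.0416667 → 9 → j; chars oj.

BD69oj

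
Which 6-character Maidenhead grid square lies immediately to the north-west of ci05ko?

CI05jp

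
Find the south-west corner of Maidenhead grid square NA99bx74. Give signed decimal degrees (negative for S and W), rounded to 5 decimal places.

Field N=13, A=0: +13·20° lon, +0·10° lat → SW at lon 80°, lat -90°.
Square 9, 9: +9·2° lon, +9·1° lat → SW at lon 98°, lat -81°.
Subsquare b=1, x=23: +1·0.0833333° lon, +23·0.0416667° lat → SW at lon 98.0833°, lat -80.0417°.
Extended square 7, 4: +7·0.00833333° lon, +4·0.00416667° lat → SW at lon 98.1417°, lat -80.025°.
latitude -80.02500, longitude 98.14167.

-80.02500, 98.14167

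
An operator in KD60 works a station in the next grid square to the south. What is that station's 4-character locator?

Latitude square 0; −1 → -1, wraps to 9, carry into field.
Latitude field D = 3; −1 → 2 = C.
The longitude characters are unchanged.

KC69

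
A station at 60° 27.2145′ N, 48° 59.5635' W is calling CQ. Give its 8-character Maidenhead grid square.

GP50mk08

Offset from 180°W / 90°S: lon 131.00727°, lat 150.45358°.
Field: lon ⌊131.00727/20⌋ = 6 → G; lat ⌊150.45358/10⌋ = 15 → P.
Square: lon ⌊11.00727/2⌋ = 5; lat ⌊0.45358/1⌋ = 0.
Subsquare: lon ⌊1.00727/0.0833333⌋ = 12 → m; lat ⌊0.45358/0.0416667⌋ = 10 → k.
Extended square: lon ⌊0.00727/0.00833333⌋ = 0; lat ⌊0.03691/0.00416667⌋ = 8.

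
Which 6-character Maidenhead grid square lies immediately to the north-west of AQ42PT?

AQ42ou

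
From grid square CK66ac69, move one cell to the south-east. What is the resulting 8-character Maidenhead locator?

CK66ac78

Longitude extended square 6; +1 → 7.
Latitude extended square 9; −1 → 8.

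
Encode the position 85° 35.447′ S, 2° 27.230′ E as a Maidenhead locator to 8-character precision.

JA14fj48

Add 180° to longitude and 90° to latitude: 182.45383, 4.40922.
Field (20°×10°, letters A–R): lon ⌊182.45383/20⌋ = 9 → J; lat ⌊4.40922/10⌋ = 0 → A.
Square (2°×1°, digits 0–9): lon ⌊2.45383/2⌋ = 1; lat ⌊4.40922/1⌋ = 4.
Subsquare (5′×2.5′, letters a–x): lon ⌊0.45383/0.0833333⌋ = 5 → f; lat ⌊0.40922/0.0416667⌋ = 9 → j.
Extended square (30″×15″, digits 0–9): lon ⌊0.03717/0.00833333⌋ = 4; lat ⌊0.03422/0.00416667⌋ = 8.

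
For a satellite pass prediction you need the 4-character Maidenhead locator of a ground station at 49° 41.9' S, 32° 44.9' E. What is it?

KE60

Offset from 180°W / 90°S: lon 212.75°, lat 40.30°.
Field: lon ⌊212.75/20⌋ = 10 → K; lat ⌊40.30/10⌋ = 4 → E.
Square: lon ⌊12.75/2⌋ = 6; lat ⌊0.30/1⌋ = 0.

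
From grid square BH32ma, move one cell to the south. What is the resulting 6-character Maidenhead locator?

Latitude subsquare a = 0; −1 → -1, wraps to 23 = x, carry into square.
Latitude square 2; −1 → 1.
The longitude characters are unchanged.

BH31mx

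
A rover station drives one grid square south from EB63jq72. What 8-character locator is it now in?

EB63jq71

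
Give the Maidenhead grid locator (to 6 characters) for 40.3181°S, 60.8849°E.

ME09kq

Offset from 180°W / 90°S: lon 240.8849°, lat 49.6819°.
Field: 240.8849/20 → 12 → M, 49.6819/10 → 4 → E; chars ME.
Square: 0.8849/2 → 0, 9.6819/1 → 9; chars 09.
Subsquare: 0.8849/0.0833333 → 10 → k, 0.6819/0.0416667 → 16 → q; chars kq.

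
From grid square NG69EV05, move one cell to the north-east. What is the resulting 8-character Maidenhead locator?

NG69ev16

Longitude extended square 0; +1 → 1.
Latitude extended square 5; +1 → 6.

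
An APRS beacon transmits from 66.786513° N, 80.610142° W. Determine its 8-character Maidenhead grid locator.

EP96qs68

Add 180° to longitude and 90° to latitude: 99.38986, 156.78651.
Field: lon ⌊99.38986/20⌋ = 4 → E; lat ⌊156.78651/10⌋ = 15 → P.
Square: lon ⌊19.38986/2⌋ = 9; lat ⌊6.78651/1⌋ = 6.
Subsquare: lon ⌊1.38986/0.0833333⌋ = 16 → q; lat ⌊0.78651/0.0416667⌋ = 18 → s.
Extended square: lon ⌊0.05652/0.00833333⌋ = 6; lat ⌊0.03651/0.00416667⌋ = 8.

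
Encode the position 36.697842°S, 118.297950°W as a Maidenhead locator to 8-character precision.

DF03uh42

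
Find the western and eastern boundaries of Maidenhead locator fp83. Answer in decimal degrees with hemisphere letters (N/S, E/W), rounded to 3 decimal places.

64.000° W, 62.000° W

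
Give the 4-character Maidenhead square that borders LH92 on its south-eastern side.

Longitude square 9; +1 → 10, wraps to 0, carry into field.
Longitude field L = 11; +1 → 12 = M.
Latitude square 2; −1 → 1.

MH01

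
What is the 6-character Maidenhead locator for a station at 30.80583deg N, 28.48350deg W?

Shift to the Maidenhead origin (180°W, 90°S): lon 151.5165, lat 120.8058.
Field: lon ⌊151.5165/20⌋ = 7 → H; lat ⌊120.8058/10⌋ = 12 → M.
Square: lon ⌊11.5165/2⌋ = 5; lat ⌊0.8058/1⌋ = 0.
Subsquare: lon ⌊1.5165/0.0833333⌋ = 18 → s; lat ⌊0.8058/0.0416667⌋ = 19 → t.

HM50st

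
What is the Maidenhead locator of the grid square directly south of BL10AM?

BL10al

Latitude subsquare m = 12; −1 → 11 = l.
The longitude characters are unchanged.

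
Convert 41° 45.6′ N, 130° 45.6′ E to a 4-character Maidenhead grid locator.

PN51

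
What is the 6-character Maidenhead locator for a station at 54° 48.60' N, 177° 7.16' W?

Offset from 180°W / 90°S: lon 2.8807°, lat 144.8100°.
Field: lon ⌊2.8807/20⌋ = 0 → A; lat ⌊144.8100/10⌋ = 14 → O.
Square: lon ⌊2.8807/2⌋ = 1; lat ⌊4.8100/1⌋ = 4.
Subsquare: lon ⌊0.8807/0.0833333⌋ = 10 → k; lat ⌊0.8100/0.0416667⌋ = 19 → t.

AO14kt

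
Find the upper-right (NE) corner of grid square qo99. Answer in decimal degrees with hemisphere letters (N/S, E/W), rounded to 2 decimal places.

60.00° N, 160.00° E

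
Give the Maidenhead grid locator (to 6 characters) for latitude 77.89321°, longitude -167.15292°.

AQ67kv

Add 180° to longitude and 90° to latitude: 12.8471, 167.8932.
Field: lon ⌊12.8471/20⌋ = 0 → A; lat ⌊167.8932/10⌋ = 16 → Q.
Square: lon ⌊12.8471/2⌋ = 6; lat ⌊7.8932/1⌋ = 7.
Subsquare: lon ⌊0.8471/0.0833333⌋ = 10 → k; lat ⌊0.8932/0.0416667⌋ = 21 → v.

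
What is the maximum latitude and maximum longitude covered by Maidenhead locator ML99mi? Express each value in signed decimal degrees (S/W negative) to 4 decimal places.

Field M=12, L=11: +12·20° lon, +11·10° lat → SW at lon 60°, lat 20°.
Square 9, 9: +9·2° lon, +9·1° lat → SW at lon 78°, lat 29°.
Subsquare m=12, i=8: +12·0.0833333° lon, +8·0.0416667° lat → SW at lon 79°, lat 29.3333°.
Cell spans 0.0833333° lon × 0.0416667° lat. NE corner is SW corner plus one full cell.
latitude 29.3750, longitude 79.0833.

29.3750, 79.0833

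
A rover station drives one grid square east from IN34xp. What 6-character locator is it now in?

Longitude subsquare x = 23; +1 → 24, wraps to 0 = a, carry into square.
Longitude square 3; +1 → 4.
The latitude characters are unchanged.

IN44ap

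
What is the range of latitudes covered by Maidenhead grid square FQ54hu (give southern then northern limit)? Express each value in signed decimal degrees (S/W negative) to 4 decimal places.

Field F=5, Q=16: +5·20° lon, +16·10° lat → SW at lon -80°, lat 70°.
Square 5, 4: +5·2° lon, +4·1° lat → SW at lon -70°, lat 74°.
Subsquare h=7, u=20: +7·0.0833333° lon, +20·0.0416667° lat → SW at lon -69.4167°, lat 74.8333°.
Cell spans 0.0833333° lon × 0.0416667° lat.
south 74.8333, north 74.8750.

74.8333, 74.8750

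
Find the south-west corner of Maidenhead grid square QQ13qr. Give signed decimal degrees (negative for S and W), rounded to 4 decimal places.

Field Q=16, Q=16: +16·20° lon, +16·10° lat → SW at lon 140°, lat 70°.
Square 1, 3: +1·2° lon, +3·1° lat → SW at lon 142°, lat 73°.
Subsquare q=16, r=17: +16·0.0833333° lon, +17·0.0416667° lat → SW at lon 143.333°, lat 73.7083°.
latitude 73.7083, longitude 143.3333.

73.7083, 143.3333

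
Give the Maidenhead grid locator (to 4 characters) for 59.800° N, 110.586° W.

DO49

Shift to the Maidenhead origin (180°W, 90°S): lon 69.41, lat 149.80.
Field: 69.41/20 → 3 → D, 149.80/10 → 14 → O; chars DO.
Square: 9.41/2 → 4, 9.80/1 → 9; chars 49.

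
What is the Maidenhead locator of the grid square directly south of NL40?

Latitude square 0; −1 → -1, wraps to 9, carry into field.
Latitude field L = 11; −1 → 10 = K.
The longitude characters are unchanged.

NK49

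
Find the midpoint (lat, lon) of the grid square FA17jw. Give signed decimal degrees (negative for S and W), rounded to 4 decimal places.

Field F=5, A=0: +5·20° lon, +0·10° lat → SW at lon -80°, lat -90°.
Square 1, 7: +1·2° lon, +7·1° lat → SW at lon -78°, lat -83°.
Subsquare j=9, w=22: +9·0.0833333° lon, +22·0.0416667° lat → SW at lon -77.25°, lat -82.0833°.
Cell spans 0.0833333° lon × 0.0416667° lat. Centre is SW corner plus half of each.
latitude -82.0625, longitude -77.2083.

-82.0625, -77.2083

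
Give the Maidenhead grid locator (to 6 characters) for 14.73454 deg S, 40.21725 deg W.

Offset from 180°W / 90°S: lon 139.7827°, lat 75.2655°.
Field: lon ⌊139.7827/20⌋ = 6 → G; lat ⌊75.2655/10⌋ = 7 → H.
Square: lon ⌊19.7827/2⌋ = 9; lat ⌊5.2655/1⌋ = 5.
Subsquare: lon ⌊1.7827/0.0833333⌋ = 21 → v; lat ⌊0.2655/0.0416667⌋ = 6 → g.

GH95vg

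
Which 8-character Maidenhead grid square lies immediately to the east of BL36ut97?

Longitude extended square 9; +1 → 10, wraps to 0, carry into subsquare.
Longitude subsquare u = 20; +1 → 21 = v.
The latitude characters are unchanged.

BL36vt07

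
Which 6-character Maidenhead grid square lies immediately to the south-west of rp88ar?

RP78xq

Longitude subsquare a = 0; −1 → -1, wraps to 23 = x, carry into square.
Longitude square 8; −1 → 7.
Latitude subsquare r = 17; −1 → 16 = q.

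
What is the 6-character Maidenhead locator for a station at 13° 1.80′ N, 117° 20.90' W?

DK13ha

Shift to the Maidenhead origin (180°W, 90°S): lon 62.6517, lat 103.0300.
Field (20°×10°, letters A–R): 62.6517/20 → 3 → D, 103.0300/10 → 10 → K; chars DK.
Square (2°×1°, digits 0–9): 2.6517/2 → 1, 3.0300/1 → 3; chars 13.
Subsquare (5′×2.5′, letters a–x): 0.6517/0.0833333 → 7 → h, 0.0300/0.0416667 → 0 → a; chars ha.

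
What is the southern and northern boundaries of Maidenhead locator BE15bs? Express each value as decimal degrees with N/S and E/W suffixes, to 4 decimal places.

Field B=1, E=4: +1·20° lon, +4·10° lat → SW at lon -160°, lat -50°.
Square 1, 5: +1·2° lon, +5·1° lat → SW at lon -158°, lat -45°.
Subsquare b=1, s=18: +1·0.0833333° lon, +18·0.0416667° lat → SW at lon -157.917°, lat -44.25°.
Cell spans 0.0833333° lon × 0.0416667° lat.
south 44.2500° S, north 44.2083° S.

44.2500° S, 44.2083° S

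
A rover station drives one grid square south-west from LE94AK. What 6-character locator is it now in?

LE84xj

Longitude subsquare a = 0; −1 → -1, wraps to 23 = x, carry into square.
Longitude square 9; −1 → 8.
Latitude subsquare k = 10; −1 → 9 = j.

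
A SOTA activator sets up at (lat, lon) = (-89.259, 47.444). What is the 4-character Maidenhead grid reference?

LA30

Shift to the Maidenhead origin (180°W, 90°S): lon 227.44, lat 0.74.
Field: lon ⌊227.44/20⌋ = 11 → L; lat ⌊0.74/10⌋ = 0 → A.
Square: lon ⌊7.44/2⌋ = 3; lat ⌊0.74/1⌋ = 0.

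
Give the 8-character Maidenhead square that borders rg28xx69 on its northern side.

RG29xa60

Latitude extended square 9; +1 → 10, wraps to 0, carry into subsquare.
Latitude subsquare x = 23; +1 → 24, wraps to 0 = a, carry into square.
Latitude square 8; +1 → 9.
The longitude characters are unchanged.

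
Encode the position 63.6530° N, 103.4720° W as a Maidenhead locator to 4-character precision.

Shift to the Maidenhead origin (180°W, 90°S): lon 76.53, lat 153.65.
Field: 76.53/20 → 3 → D, 153.65/10 → 15 → P; chars DP.
Square: 16.53/2 → 8, 3.65/1 → 3; chars 83.

DP83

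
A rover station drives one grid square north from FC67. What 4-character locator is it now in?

FC68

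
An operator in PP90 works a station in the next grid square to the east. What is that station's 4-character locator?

QP00

Longitude square 9; +1 → 10, wraps to 0, carry into field.
Longitude field P = 15; +1 → 16 = Q.
The latitude characters are unchanged.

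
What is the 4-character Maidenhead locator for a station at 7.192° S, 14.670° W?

II22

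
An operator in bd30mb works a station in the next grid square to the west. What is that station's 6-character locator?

Longitude subsquare m = 12; −1 → 11 = l.
The latitude characters are unchanged.

BD30lb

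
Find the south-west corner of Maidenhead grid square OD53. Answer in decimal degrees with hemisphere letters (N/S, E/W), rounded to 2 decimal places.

Field O=14, D=3: +14·20° lon, +3·10° lat → SW at lon 100°, lat -60°.
Square 5, 3: +5·2° lon, +3·1° lat → SW at lon 110°, lat -57°.
latitude 57.00° S, longitude 110.00° E.

57.00° S, 110.00° E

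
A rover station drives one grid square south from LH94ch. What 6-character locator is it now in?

LH94cg

Latitude subsquare h = 7; −1 → 6 = g.
The longitude characters are unchanged.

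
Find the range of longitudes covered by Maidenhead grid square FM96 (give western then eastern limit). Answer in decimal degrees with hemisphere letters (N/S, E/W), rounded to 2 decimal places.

62.00° W, 60.00° W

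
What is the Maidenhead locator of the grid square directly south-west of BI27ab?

Longitude subsquare a = 0; −1 → -1, wraps to 23 = x, carry into square.
Longitude square 2; −1 → 1.
Latitude subsquare b = 1; −1 → 0 = a.

BI17xa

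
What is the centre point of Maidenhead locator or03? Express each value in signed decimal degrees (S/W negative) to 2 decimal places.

83.50, 101.00

Field O=14, R=17: +14·20° lon, +17·10° lat → SW at lon 100°, lat 80°.
Square 0, 3: +0·2° lon, +3·1° lat → SW at lon 100°, lat 83°.
Cell spans 2° lon × 1° lat. Centre is SW corner plus half of each.
latitude 83.50, longitude 101.00.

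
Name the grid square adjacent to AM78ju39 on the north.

Latitude extended square 9; +1 → 10, wraps to 0, carry into subsquare.
Latitude subsquare u = 20; +1 → 21 = v.
The longitude characters are unchanged.

AM78jv30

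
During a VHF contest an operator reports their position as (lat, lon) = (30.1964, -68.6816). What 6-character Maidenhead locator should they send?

FM50pe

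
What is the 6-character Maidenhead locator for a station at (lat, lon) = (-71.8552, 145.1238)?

QB28nd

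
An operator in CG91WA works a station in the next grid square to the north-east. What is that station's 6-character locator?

Longitude subsquare w = 22; +1 → 23 = x.
Latitude subsquare a = 0; +1 → 1 = b.

CG91xb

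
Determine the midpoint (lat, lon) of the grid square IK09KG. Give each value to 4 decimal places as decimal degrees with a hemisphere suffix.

Field I=8, K=10: +8·20° lon, +10·10° lat → SW at lon -20°, lat 10°.
Square 0, 9: +0·2° lon, +9·1° lat → SW at lon -20°, lat 19°.
Subsquare k=10, g=6: +10·0.0833333° lon, +6·0.0416667° lat → SW at lon -19.1667°, lat 19.25°.
Cell spans 0.0833333° lon × 0.0416667° lat. Centre is SW corner plus half of each.
latitude 19.2708° N, longitude 19.1250° W.

19.2708° N, 19.1250° W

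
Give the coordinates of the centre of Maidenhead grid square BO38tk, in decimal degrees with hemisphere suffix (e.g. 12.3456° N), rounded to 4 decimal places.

Field B=1, O=14: +1·20° lon, +14·10° lat → SW at lon -160°, lat 50°.
Square 3, 8: +3·2° lon, +8·1° lat → SW at lon -154°, lat 58°.
Subsquare t=19, k=10: +19·0.0833333° lon, +10·0.0416667° lat → SW at lon -152.417°, lat 58.4167°.
Cell spans 0.0833333° lon × 0.0416667° lat. Centre is SW corner plus half of each.
latitude 58.4375° N, longitude 152.3750° W.

58.4375° N, 152.3750° W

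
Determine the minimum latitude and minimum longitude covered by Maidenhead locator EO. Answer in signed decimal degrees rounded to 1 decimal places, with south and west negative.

Field E=4, O=14: +4·20° lon, +14·10° lat → SW at lon -100°, lat 50°.
latitude 50.0, longitude -100.0.

50.0, -100.0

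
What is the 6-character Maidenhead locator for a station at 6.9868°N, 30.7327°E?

KJ56ix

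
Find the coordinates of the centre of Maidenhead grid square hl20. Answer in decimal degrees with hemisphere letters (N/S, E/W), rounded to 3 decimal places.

20.500° N, 35.000° W

Field H=7, L=11: +7·20° lon, +11·10° lat → SW at lon -40°, lat 20°.
Square 2, 0: +2·2° lon, +0·1° lat → SW at lon -36°, lat 20°.
Cell spans 2° lon × 1° lat. Centre is SW corner plus half of each.
latitude 20.500° N, longitude 35.000° W.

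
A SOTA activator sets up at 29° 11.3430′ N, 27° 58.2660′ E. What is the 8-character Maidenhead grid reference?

KL39xe65

Add 180° to longitude and 90° to latitude: 207.97110, 119.18905.
Field (20°×10°, letters A–R): 207.97110/20 → 10 → K, 119.18905/10 → 11 → L; chars KL.
Square (2°×1°, digits 0–9): 7.97110/2 → 3, 9.18905/1 → 9; chars 39.
Subsquare (5′×2.5′, letters a–x): 1.97110/0.0833333 → 23 → x, 0.18905/0.0416667 → 4 → e; chars xe.
Extended square (30″×15″, digits 0–9): 0.05443/0.00833333 → 6, 0.02238/0.00416667 → 5; chars 65.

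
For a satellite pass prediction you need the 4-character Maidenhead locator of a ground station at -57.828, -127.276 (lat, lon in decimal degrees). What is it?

CD62

Shift to the Maidenhead origin (180°W, 90°S): lon 52.72, lat 32.17.
Field (20°×10°, letters A–R): lon ⌊52.72/20⌋ = 2 → C; lat ⌊32.17/10⌋ = 3 → D.
Square (2°×1°, digits 0–9): lon ⌊12.72/2⌋ = 6; lat ⌊2.17/1⌋ = 2.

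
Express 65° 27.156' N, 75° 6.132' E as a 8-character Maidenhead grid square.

Offset from 180°W / 90°S: lon 255.10220°, lat 155.45260°.
Field: lon ⌊255.10220/20⌋ = 12 → M; lat ⌊155.45260/10⌋ = 15 → P.
Square: lon ⌊15.10220/2⌋ = 7; lat ⌊5.45260/1⌋ = 5.
Subsquare: lon ⌊1.10220/0.0833333⌋ = 13 → n; lat ⌊0.45260/0.0416667⌋ = 10 → k.
Extended square: lon ⌊0.01887/0.00833333⌋ = 2; lat ⌊0.03593/0.00416667⌋ = 8.

MP75nk28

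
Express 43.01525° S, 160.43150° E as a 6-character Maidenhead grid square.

Shift to the Maidenhead origin (180°W, 90°S): lon 340.4315, lat 46.9847.
Field (20°×10°, letters A–R): lon ⌊340.4315/20⌋ = 17 → R; lat ⌊46.9847/10⌋ = 4 → E.
Square (2°×1°, digits 0–9): lon ⌊0.4315/2⌋ = 0; lat ⌊6.9847/1⌋ = 6.
Subsquare (5′×2.5′, letters a–x): lon ⌊0.4315/0.0833333⌋ = 5 → f; lat ⌊0.9847/0.0416667⌋ = 23 → x.

RE06fx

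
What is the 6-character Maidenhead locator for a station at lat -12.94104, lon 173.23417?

Offset from 180°W / 90°S: lon 353.2342°, lat 77.0590°.
Field: lon ⌊353.2342/20⌋ = 17 → R; lat ⌊77.0590/10⌋ = 7 → H.
Square: lon ⌊13.2342/2⌋ = 6; lat ⌊7.0590/1⌋ = 7.
Subsquare: lon ⌊1.2342/0.0833333⌋ = 14 → o; lat ⌊0.0590/0.0416667⌋ = 1 → b.

RH67ob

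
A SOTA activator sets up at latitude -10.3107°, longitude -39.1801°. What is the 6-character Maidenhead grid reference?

Add 180° to longitude and 90° to latitude: 140.8199, 79.6893.
Field: lon ⌊140.8199/20⌋ = 7 → H; lat ⌊79.6893/10⌋ = 7 → H.
Square: lon ⌊0.8199/2⌋ = 0; lat ⌊9.6893/1⌋ = 9.
Subsquare: lon ⌊0.8199/0.0833333⌋ = 9 → j; lat ⌊0.6893/0.0416667⌋ = 16 → q.

HH09jq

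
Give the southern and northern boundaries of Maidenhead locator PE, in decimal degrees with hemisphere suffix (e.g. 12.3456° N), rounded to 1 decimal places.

50.0° S, 40.0° S

Field P=15, E=4: +15·20° lon, +4·10° lat → SW at lon 120°, lat -50°.
Cell spans 20° lon × 10° lat.
south 50.0° S, north 40.0° S.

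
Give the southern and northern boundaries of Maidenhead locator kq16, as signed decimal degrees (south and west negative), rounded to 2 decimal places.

Field K=10, Q=16: +10·20° lon, +16·10° lat → SW at lon 20°, lat 70°.
Square 1, 6: +1·2° lon, +6·1° lat → SW at lon 22°, lat 76°.
Cell spans 2° lon × 1° lat.
south 76.00, north 77.00.

76.00, 77.00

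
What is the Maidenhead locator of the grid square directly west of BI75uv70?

Longitude extended square 7; −1 → 6.
The latitude characters are unchanged.

BI75uv60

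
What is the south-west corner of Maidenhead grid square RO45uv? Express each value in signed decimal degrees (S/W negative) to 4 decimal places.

55.8750, 169.6667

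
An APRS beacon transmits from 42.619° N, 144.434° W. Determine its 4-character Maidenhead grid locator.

BN72

Add 180° to longitude and 90° to latitude: 35.57, 132.62.
Field: 35.57/20 → 1 → B, 132.62/10 → 13 → N; chars BN.
Square: 15.57/2 → 7, 2.62/1 → 2; chars 72.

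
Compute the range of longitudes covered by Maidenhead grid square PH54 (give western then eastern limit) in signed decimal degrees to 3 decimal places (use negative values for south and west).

Field P=15, H=7: +15·20° lon, +7·10° lat → SW at lon 120°, lat -20°.
Square 5, 4: +5·2° lon, +4·1° lat → SW at lon 130°, lat -16°.
Cell spans 2° lon × 1° lat.
west 130.000, east 132.000.

130.000, 132.000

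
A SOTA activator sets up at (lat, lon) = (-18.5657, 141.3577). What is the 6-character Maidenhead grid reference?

QH01qk

Add 180° to longitude and 90° to latitude: 321.3577, 71.4343.
Field: 321.3577/20 → 16 → Q, 71.4343/10 → 7 → H; chars QH.
Square: 1.3577/2 → 0, 1.4343/1 → 1; chars 01.
Subsquare: 1.3577/0.0833333 → 16 → q, 0.4343/0.0416667 → 10 → k; chars qk.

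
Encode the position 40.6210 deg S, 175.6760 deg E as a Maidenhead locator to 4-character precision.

Add 180° to longitude and 90° to latitude: 355.68, 49.38.
Field (20°×10°, letters A–R): lon ⌊355.68/20⌋ = 17 → R; lat ⌊49.38/10⌋ = 4 → E.
Square (2°×1°, digits 0–9): lon ⌊15.68/2⌋ = 7; lat ⌊9.38/1⌋ = 9.

RE79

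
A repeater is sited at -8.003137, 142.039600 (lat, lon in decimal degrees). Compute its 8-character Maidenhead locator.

QI11ax49

Shift to the Maidenhead origin (180°W, 90°S): lon 322.03960, lat 81.99686.
Field (20°×10°, letters A–R): 322.03960/20 → 16 → Q, 81.99686/10 → 8 → I; chars QI.
Square (2°×1°, digits 0–9): 2.03960/2 → 1, 1.99686/1 → 1; chars 11.
Subsquare (5′×2.5′, letters a–x): 0.03960/0.0833333 → 0 → a, 0.99686/0.0416667 → 23 → x; chars ax.
Extended square (30″×15″, digits 0–9): 0.03960/0.00833333 → 4, 0.03853/0.00416667 → 9; chars 49.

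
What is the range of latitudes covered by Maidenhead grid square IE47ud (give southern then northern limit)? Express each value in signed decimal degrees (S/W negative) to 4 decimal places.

-42.8750, -42.8333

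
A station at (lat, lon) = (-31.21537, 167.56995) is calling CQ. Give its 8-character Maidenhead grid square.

Add 180° to longitude and 90° to latitude: 347.56995, 58.78463.
Field: 347.56995/20 → 17 → R, 58.78463/10 → 5 → F; chars RF.
Square: 7.56995/2 → 3, 8.78463/1 → 8; chars 38.
Subsquare: 1.56995/0.0833333 → 18 → s, 0.78463/0.0416667 → 18 → s; chars ss.
Extended square: 0.06995/0.00833333 → 8, 0.03463/0.00416667 → 8; chars 88.

RF38ss88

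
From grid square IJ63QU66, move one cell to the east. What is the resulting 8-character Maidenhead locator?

IJ63qu76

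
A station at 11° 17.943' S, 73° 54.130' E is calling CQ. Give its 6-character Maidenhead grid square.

MH68wq

Offset from 180°W / 90°S: lon 253.9022°, lat 78.7010°.
Field: lon ⌊253.9022/20⌋ = 12 → M; lat ⌊78.7010/10⌋ = 7 → H.
Square: lon ⌊13.9022/2⌋ = 6; lat ⌊8.7010/1⌋ = 8.
Subsquare: lon ⌊1.9022/0.0833333⌋ = 22 → w; lat ⌊0.7010/0.0416667⌋ = 16 → q.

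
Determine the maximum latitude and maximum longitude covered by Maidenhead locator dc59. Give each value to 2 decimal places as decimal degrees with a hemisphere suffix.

60.00° S, 108.00° W

Field D=3, C=2: +3·20° lon, +2·10° lat → SW at lon -120°, lat -70°.
Square 5, 9: +5·2° lon, +9·1° lat → SW at lon -110°, lat -61°.
Cell spans 2° lon × 1° lat. NE corner is SW corner plus one full cell.
latitude 60.00° S, longitude 108.00° W.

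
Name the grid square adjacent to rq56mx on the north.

Latitude subsquare x = 23; +1 → 24, wraps to 0 = a, carry into square.
Latitude square 6; +1 → 7.
The longitude characters are unchanged.

RQ57ma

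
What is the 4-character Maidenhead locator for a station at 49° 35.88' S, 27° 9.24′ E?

KE30

Offset from 180°W / 90°S: lon 207.15°, lat 40.40°.
Field (20°×10°, letters A–R): lon ⌊207.15/20⌋ = 10 → K; lat ⌊40.40/10⌋ = 4 → E.
Square (2°×1°, digits 0–9): lon ⌊7.15/2⌋ = 3; lat ⌊0.40/1⌋ = 0.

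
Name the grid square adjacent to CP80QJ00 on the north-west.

CP80pj91

Longitude extended square 0; −1 → -1, wraps to 9, carry into subsquare.
Longitude subsquare q = 16; −1 → 15 = p.
Latitude extended square 0; +1 → 1.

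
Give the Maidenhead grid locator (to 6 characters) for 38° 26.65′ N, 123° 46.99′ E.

PM18vk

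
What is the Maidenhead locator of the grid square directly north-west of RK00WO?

Longitude subsquare w = 22; −1 → 21 = v.
Latitude subsquare o = 14; +1 → 15 = p.

RK00vp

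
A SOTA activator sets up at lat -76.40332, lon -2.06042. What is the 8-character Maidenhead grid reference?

Shift to the Maidenhead origin (180°W, 90°S): lon 177.93958, lat 13.59668.
Field: lon ⌊177.93958/20⌋ = 8 → I; lat ⌊13.59668/10⌋ = 1 → B.
Square: lon ⌊17.93958/2⌋ = 8; lat ⌊3.59668/1⌋ = 3.
Subsquare: lon ⌊1.93958/0.0833333⌋ = 23 → x; lat ⌊0.59668/0.0416667⌋ = 14 → o.
Extended square: lon ⌊0.02291/0.00833333⌋ = 2; lat ⌊0.01335/0.00416667⌋ = 3.

IB83xo23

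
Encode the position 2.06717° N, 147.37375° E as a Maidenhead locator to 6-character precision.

Shift to the Maidenhead origin (180°W, 90°S): lon 327.3737, lat 92.0672.
Field: 327.3737/20 → 16 → Q, 92.0672/10 → 9 → J; chars QJ.
Square: 7.3737/2 → 3, 2.0672/1 → 2; chars 32.
Subsquare: 1.3737/0.0833333 → 16 → q, 0.0672/0.0416667 → 1 → b; chars qb.

QJ32qb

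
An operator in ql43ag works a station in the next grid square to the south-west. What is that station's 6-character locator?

QL33xf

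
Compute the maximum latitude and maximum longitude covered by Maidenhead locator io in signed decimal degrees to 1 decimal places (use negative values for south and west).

60.0, 0.0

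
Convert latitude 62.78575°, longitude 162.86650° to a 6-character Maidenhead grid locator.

Shift to the Maidenhead origin (180°W, 90°S): lon 342.8665, lat 152.7858.
Field: lon ⌊342.8665/20⌋ = 17 → R; lat ⌊152.7858/10⌋ = 15 → P.
Square: lon ⌊2.8665/2⌋ = 1; lat ⌊2.7858/1⌋ = 2.
Subsquare: lon ⌊0.8665/0.0833333⌋ = 10 → k; lat ⌊0.7858/0.0416667⌋ = 18 → s.

RP12ks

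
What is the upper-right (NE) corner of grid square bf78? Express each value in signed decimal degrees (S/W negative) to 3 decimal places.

-31.000, -144.000

Field B=1, F=5: +1·20° lon, +5·10° lat → SW at lon -160°, lat -40°.
Square 7, 8: +7·2° lon, +8·1° lat → SW at lon -146°, lat -32°.
Cell spans 2° lon × 1° lat. NE corner is SW corner plus one full cell.
latitude -31.000, longitude -144.000.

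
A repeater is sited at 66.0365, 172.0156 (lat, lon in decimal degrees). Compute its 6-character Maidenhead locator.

RP66aa

Shift to the Maidenhead origin (180°W, 90°S): lon 352.0156, lat 156.0365.
Field: 352.0156/20 → 17 → R, 156.0365/10 → 15 → P; chars RP.
Square: 12.0156/2 → 6, 6.0365/1 → 6; chars 66.
Subsquare: 0.0156/0.0833333 → 0 → a, 0.0365/0.0416667 → 0 → a; chars aa.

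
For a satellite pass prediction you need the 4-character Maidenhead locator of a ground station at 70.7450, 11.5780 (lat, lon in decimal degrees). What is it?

JQ50

Offset from 180°W / 90°S: lon 191.58°, lat 160.75°.
Field (20°×10°, letters A–R): 191.58/20 → 9 → J, 160.75/10 → 16 → Q; chars JQ.
Square (2°×1°, digits 0–9): 11.58/2 → 5, 0.75/1 → 0; chars 50.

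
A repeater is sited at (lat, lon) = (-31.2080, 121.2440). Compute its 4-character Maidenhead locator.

PF08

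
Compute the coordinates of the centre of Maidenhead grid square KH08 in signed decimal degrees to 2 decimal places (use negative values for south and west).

-11.50, 21.00

Field K=10, H=7: +10·20° lon, +7·10° lat → SW at lon 20°, lat -20°.
Square 0, 8: +0·2° lon, +8·1° lat → SW at lon 20°, lat -12°.
Cell spans 2° lon × 1° lat. Centre is SW corner plus half of each.
latitude -11.50, longitude 21.00.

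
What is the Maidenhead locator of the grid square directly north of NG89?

Latitude square 9; +1 → 10, wraps to 0, carry into field.
Latitude field G = 6; +1 → 7 = H.
The longitude characters are unchanged.

NH80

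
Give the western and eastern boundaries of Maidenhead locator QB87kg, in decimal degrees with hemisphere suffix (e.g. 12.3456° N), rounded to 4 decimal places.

Field Q=16, B=1: +16·20° lon, +1·10° lat → SW at lon 140°, lat -80°.
Square 8, 7: +8·2° lon, +7·1° lat → SW at lon 156°, lat -73°.
Subsquare k=10, g=6: +10·0.0833333° lon, +6·0.0416667° lat → SW at lon 156.833°, lat -72.75°.
Cell spans 0.0833333° lon × 0.0416667° lat.
west 156.8333° E, east 156.9167° E.

156.8333° E, 156.9167° E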